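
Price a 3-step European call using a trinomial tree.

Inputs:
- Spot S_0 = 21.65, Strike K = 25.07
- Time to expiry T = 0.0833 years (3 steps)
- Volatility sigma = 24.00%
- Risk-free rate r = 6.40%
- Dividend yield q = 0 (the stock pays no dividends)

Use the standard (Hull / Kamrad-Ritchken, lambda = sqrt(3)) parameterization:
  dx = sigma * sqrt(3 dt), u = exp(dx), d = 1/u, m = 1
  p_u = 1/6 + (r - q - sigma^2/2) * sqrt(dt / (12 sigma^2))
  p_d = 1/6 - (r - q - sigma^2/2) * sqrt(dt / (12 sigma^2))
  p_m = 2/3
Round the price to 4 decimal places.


Answer: Price = V(0,0) = 0.0082

Derivation:
dt = T/N = 0.027767; dx = sigma*sqrt(3*dt) = 0.069268
u = exp(dx) = 1.071724; d = 1/u = 0.933076
p_u = 0.173722, p_m = 0.666667, p_d = 0.159612
Discount per step: exp(-r*dt) = 0.998225
Stock lattice S(k, j) with j the centered position index:
  k=0: S(0,+0) = 21.6500
  k=1: S(1,-1) = 20.2011; S(1,+0) = 21.6500; S(1,+1) = 23.2028
  k=2: S(2,-2) = 18.8492; S(2,-1) = 20.2011; S(2,+0) = 21.6500; S(2,+1) = 23.2028; S(2,+2) = 24.8670
  k=3: S(3,-3) = 17.5877; S(3,-2) = 18.8492; S(3,-1) = 20.2011; S(3,+0) = 21.6500; S(3,+1) = 23.2028; S(3,+2) = 24.8670; S(3,+3) = 26.6506
Terminal payoffs V(N, j) = max(S_T - K, 0):
  V(3,-3) = 0.000000; V(3,-2) = 0.000000; V(3,-1) = 0.000000; V(3,+0) = 0.000000; V(3,+1) = 0.000000; V(3,+2) = 0.000000; V(3,+3) = 1.580555
Backward induction: V(k, j) = exp(-r*dt) * [p_u * V(k+1, j+1) + p_m * V(k+1, j) + p_d * V(k+1, j-1)]
  V(2,-2) = exp(-r*dt) * [p_u*0.000000 + p_m*0.000000 + p_d*0.000000] = 0.000000
  V(2,-1) = exp(-r*dt) * [p_u*0.000000 + p_m*0.000000 + p_d*0.000000] = 0.000000
  V(2,+0) = exp(-r*dt) * [p_u*0.000000 + p_m*0.000000 + p_d*0.000000] = 0.000000
  V(2,+1) = exp(-r*dt) * [p_u*0.000000 + p_m*0.000000 + p_d*0.000000] = 0.000000
  V(2,+2) = exp(-r*dt) * [p_u*1.580555 + p_m*0.000000 + p_d*0.000000] = 0.274089
  V(1,-1) = exp(-r*dt) * [p_u*0.000000 + p_m*0.000000 + p_d*0.000000] = 0.000000
  V(1,+0) = exp(-r*dt) * [p_u*0.000000 + p_m*0.000000 + p_d*0.000000] = 0.000000
  V(1,+1) = exp(-r*dt) * [p_u*0.274089 + p_m*0.000000 + p_d*0.000000] = 0.047531
  V(0,+0) = exp(-r*dt) * [p_u*0.047531 + p_m*0.000000 + p_d*0.000000] = 0.008242


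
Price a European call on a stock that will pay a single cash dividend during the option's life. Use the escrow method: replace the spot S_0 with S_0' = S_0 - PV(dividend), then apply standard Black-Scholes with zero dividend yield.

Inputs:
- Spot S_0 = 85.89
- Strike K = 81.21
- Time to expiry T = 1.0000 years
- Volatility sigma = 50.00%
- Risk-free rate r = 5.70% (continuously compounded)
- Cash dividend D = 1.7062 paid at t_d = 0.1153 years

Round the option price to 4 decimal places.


PV(D) = D * exp(-r * t_d) = 1.7062 * 0.99344945 = 1.69502345
S_0' = S_0 - PV(D) = 85.8900 - 1.69502345 = 84.19497655
d1 = (ln(S_0'/K) + (r + sigma^2/2)*T) / (sigma*sqrt(T)) = 0.43619373
d2 = d1 - sigma*sqrt(T) = -0.06380627
exp(-rT) = 0.94459407
N(d1) = 0.66865191; N(d2) = 0.47456224
C = S_0' * N(d1) - K * exp(-rT) * N(d2) = 84.19497655 * 0.66865191 - 81.2100 * 0.94459407 * 0.47456224 = 19.8932

Answer: Price = 19.8932


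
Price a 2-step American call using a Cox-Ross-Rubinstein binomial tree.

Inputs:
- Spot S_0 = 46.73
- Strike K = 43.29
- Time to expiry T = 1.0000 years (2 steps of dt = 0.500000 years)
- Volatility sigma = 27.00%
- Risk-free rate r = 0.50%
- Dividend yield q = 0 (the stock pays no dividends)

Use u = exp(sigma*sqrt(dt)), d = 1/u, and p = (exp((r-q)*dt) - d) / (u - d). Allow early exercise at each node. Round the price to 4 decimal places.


dt = T/N = 0.500000
u = exp(sigma*sqrt(dt)) = 1.210361; d = 1/u = 0.826200
p = (exp((r-q)*dt) - d) / (u - d) = 0.458931
Discount per step: exp(-r*dt) = 0.997503
Stock lattice S(k, i) with i counting down-moves:
  k=0: S(0,0) = 46.7300
  k=1: S(1,0) = 56.5602; S(1,1) = 38.6083
  k=2: S(2,0) = 68.4582; S(2,1) = 46.7300; S(2,2) = 31.8982
Terminal payoffs V(N, i) = max(S_T - K, 0):
  V(2,0) = 25.168246; V(2,1) = 3.440000; V(2,2) = 0.000000
Backward induction: V(k, i) = exp(-r*dt) * [p * V(k+1, i) + (1-p) * V(k+1, i+1)]; then take max(V_cont, immediate exercise) for American.
  V(1,0) = exp(-r*dt) * [p*25.168246 + (1-p)*3.440000] = 13.378269; exercise = 13.270179; V(1,0) = max -> 13.378269
  V(1,1) = exp(-r*dt) * [p*3.440000 + (1-p)*0.000000] = 1.574779; exercise = 0.000000; V(1,1) = max -> 1.574779
  V(0,0) = exp(-r*dt) * [p*13.378269 + (1-p)*1.574779] = 6.974304; exercise = 3.440000; V(0,0) = max -> 6.974304

Answer: Price = V(0,0) = 6.9743


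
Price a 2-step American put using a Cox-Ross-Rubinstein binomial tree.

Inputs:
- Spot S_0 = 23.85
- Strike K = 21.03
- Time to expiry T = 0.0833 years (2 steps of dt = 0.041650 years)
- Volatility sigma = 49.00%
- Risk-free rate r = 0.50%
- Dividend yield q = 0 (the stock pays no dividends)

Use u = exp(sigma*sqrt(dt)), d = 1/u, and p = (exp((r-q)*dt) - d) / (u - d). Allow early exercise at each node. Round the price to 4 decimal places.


Answer: Price = V(0,0) = 0.4125

Derivation:
dt = T/N = 0.041650
u = exp(sigma*sqrt(dt)) = 1.105172; d = 1/u = 0.904837
p = (exp((r-q)*dt) - d) / (u - d) = 0.476060
Discount per step: exp(-r*dt) = 0.999792
Stock lattice S(k, i) with i counting down-moves:
  k=0: S(0,0) = 23.8500
  k=1: S(1,0) = 26.3583; S(1,1) = 21.5804
  k=2: S(2,0) = 29.1305; S(2,1) = 23.8500; S(2,2) = 19.5267
Terminal payoffs V(N, i) = max(K - S_T, 0):
  V(2,0) = 0.000000; V(2,1) = 0.000000; V(2,2) = 1.503304
Backward induction: V(k, i) = exp(-r*dt) * [p * V(k+1, i) + (1-p) * V(k+1, i+1)]; then take max(V_cont, immediate exercise) for American.
  V(1,0) = exp(-r*dt) * [p*0.000000 + (1-p)*0.000000] = 0.000000; exercise = 0.000000; V(1,0) = max -> 0.000000
  V(1,1) = exp(-r*dt) * [p*0.000000 + (1-p)*1.503304] = 0.787477; exercise = 0.000000; V(1,1) = max -> 0.787477
  V(0,0) = exp(-r*dt) * [p*0.000000 + (1-p)*0.787477] = 0.412504; exercise = 0.000000; V(0,0) = max -> 0.412504


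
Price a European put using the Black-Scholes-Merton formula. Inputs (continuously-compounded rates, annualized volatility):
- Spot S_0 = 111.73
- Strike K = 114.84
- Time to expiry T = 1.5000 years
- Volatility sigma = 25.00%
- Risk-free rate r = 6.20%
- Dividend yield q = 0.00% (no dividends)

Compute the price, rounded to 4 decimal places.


d1 = (ln(S/K) + (r - q + 0.5*sigma^2) * T) / (sigma * sqrt(T)) = 0.36716346
d2 = d1 - sigma * sqrt(T) = 0.06097724
exp(-rT) = 0.91119350; exp(-qT) = 1.00000000
P = K * exp(-rT) * N(-d2) - S_0 * exp(-qT) * N(-d1)
N(-d1) = 0.35674855; N(-d2) = 0.47568867
P = 114.8400 * 0.91119350 * 0.47568867 - 111.7300 * 1.00000000 * 0.35674855 = 9.9172

Answer: Price = 9.9172


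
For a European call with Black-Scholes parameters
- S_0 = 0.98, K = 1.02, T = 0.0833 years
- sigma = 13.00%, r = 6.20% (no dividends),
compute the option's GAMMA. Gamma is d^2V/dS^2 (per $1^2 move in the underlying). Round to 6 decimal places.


d1 = -0.9098244129; d2 = -0.9473446741
phi(d1) = 0.2637301746; exp(-qT) = 1.0000000000; exp(-rT) = 0.9948487136
Gamma = exp(-qT) * phi(d1) / (S * sigma * sqrt(T)) = 1.0000000000 * 0.2637301746 / (0.9800 * 0.1300 * 0.2886173938) = 7.172456

Answer: Gamma = 7.172456


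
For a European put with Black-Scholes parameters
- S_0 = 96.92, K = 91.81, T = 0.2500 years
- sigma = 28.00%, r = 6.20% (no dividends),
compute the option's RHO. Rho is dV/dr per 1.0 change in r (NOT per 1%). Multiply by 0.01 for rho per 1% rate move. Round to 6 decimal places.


d1 = 0.5676047985; d2 = 0.4276047985
phi(d1) = 0.3395866498; exp(-qT) = 1.0000000000; exp(-rT) = 0.9846195068
N(-d2) = 0.3344694359
Rho = -K*T*exp(-rT)*N(-d2) = -91.8100 * 0.2500 * 0.9846195068 * 0.3344694359 = -7.558835

Answer: Rho = -7.558835


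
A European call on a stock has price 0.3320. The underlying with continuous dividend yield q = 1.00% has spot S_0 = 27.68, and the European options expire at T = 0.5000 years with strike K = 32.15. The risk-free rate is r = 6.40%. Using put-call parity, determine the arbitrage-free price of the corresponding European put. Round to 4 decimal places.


Answer: Put price = 3.9275

Derivation:
Put-call parity: C - P = S_0 * exp(-qT) - K * exp(-rT).
S_0 * exp(-qT) = 27.6800 * 0.99501248 = 27.54194542
K * exp(-rT) = 32.1500 * 0.96850658 = 31.13748661
P = C - S*exp(-qT) + K*exp(-rT)
P = 0.3320 - 27.54194542 + 31.13748661 = 3.9275


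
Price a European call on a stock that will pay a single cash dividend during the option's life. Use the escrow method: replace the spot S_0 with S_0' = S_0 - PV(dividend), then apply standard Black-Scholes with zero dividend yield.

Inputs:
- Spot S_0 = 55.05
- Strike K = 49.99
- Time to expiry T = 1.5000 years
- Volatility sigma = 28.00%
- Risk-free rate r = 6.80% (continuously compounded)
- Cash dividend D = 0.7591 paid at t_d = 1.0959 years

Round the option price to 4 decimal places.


PV(D) = D * exp(-r * t_d) = 0.7591 * 0.92818780 = 0.70458736
S_0' = S_0 - PV(D) = 55.0500 - 0.70458736 = 54.34541264
d1 = (ln(S_0'/K) + (r + sigma^2/2)*T) / (sigma*sqrt(T)) = 0.71250180
d2 = d1 - sigma*sqrt(T) = 0.36957324
exp(-rT) = 0.90302955
N(d1) = 0.76192295; N(d2) = 0.64414975
C = S_0' * N(d1) - K * exp(-rT) * N(d2) = 54.34541264 * 0.76192295 - 49.9900 * 0.90302955 * 0.64414975 = 12.3285

Answer: Price = 12.3285


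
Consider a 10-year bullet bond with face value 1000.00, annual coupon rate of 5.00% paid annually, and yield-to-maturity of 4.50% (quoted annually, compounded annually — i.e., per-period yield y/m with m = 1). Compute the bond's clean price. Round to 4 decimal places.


Answer: Price = 1039.5636

Derivation:
Coupon per period c = face * coupon_rate / m = 50.000000
Periods per year m = 1; per-period yield y/m = 0.045000
Number of cashflows N = 10
Cashflows (t years, CF_t, discount factor 1/(1+y/m)^(m*t), PV):
  t = 1.0000: CF_t = 50.000000, DF = 0.956938, PV = 47.846890
  t = 2.0000: CF_t = 50.000000, DF = 0.915730, PV = 45.786498
  t = 3.0000: CF_t = 50.000000, DF = 0.876297, PV = 43.814830
  t = 4.0000: CF_t = 50.000000, DF = 0.838561, PV = 41.928067
  t = 5.0000: CF_t = 50.000000, DF = 0.802451, PV = 40.122552
  t = 6.0000: CF_t = 50.000000, DF = 0.767896, PV = 38.394787
  t = 7.0000: CF_t = 50.000000, DF = 0.734828, PV = 36.741423
  t = 8.0000: CF_t = 50.000000, DF = 0.703185, PV = 35.159256
  t = 9.0000: CF_t = 50.000000, DF = 0.672904, PV = 33.645221
  t = 10.0000: CF_t = 1050.000000, DF = 0.643928, PV = 676.124066
Price P = sum_t PV_t = 1039.563591


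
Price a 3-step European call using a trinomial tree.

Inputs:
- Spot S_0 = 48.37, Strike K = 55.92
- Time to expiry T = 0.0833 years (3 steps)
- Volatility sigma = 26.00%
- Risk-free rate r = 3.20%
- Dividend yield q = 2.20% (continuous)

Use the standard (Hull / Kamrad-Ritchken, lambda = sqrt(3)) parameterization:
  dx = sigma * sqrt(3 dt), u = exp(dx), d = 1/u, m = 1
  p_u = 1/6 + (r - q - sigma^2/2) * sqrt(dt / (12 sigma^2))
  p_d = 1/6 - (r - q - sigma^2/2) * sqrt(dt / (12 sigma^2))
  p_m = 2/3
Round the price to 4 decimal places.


Answer: Price = V(0,0) = 0.0347

Derivation:
dt = T/N = 0.027767; dx = sigma*sqrt(3*dt) = 0.075041
u = exp(dx) = 1.077928; d = 1/u = 0.927706
p_u = 0.162263, p_m = 0.666667, p_d = 0.171070
Discount per step: exp(-r*dt) = 0.999112
Stock lattice S(k, j) with j the centered position index:
  k=0: S(0,+0) = 48.3700
  k=1: S(1,-1) = 44.8731; S(1,+0) = 48.3700; S(1,+1) = 52.1394
  k=2: S(2,-2) = 41.6291; S(2,-1) = 44.8731; S(2,+0) = 48.3700; S(2,+1) = 52.1394; S(2,+2) = 56.2025
  k=3: S(3,-3) = 38.6195; S(3,-2) = 41.6291; S(3,-1) = 44.8731; S(3,+0) = 48.3700; S(3,+1) = 52.1394; S(3,+2) = 56.2025; S(3,+3) = 60.5822
Terminal payoffs V(N, j) = max(S_T - K, 0):
  V(3,-3) = 0.000000; V(3,-2) = 0.000000; V(3,-1) = 0.000000; V(3,+0) = 0.000000; V(3,+1) = 0.000000; V(3,+2) = 0.282477; V(3,+3) = 4.662214
Backward induction: V(k, j) = exp(-r*dt) * [p_u * V(k+1, j+1) + p_m * V(k+1, j) + p_d * V(k+1, j-1)]
  V(2,-2) = exp(-r*dt) * [p_u*0.000000 + p_m*0.000000 + p_d*0.000000] = 0.000000
  V(2,-1) = exp(-r*dt) * [p_u*0.000000 + p_m*0.000000 + p_d*0.000000] = 0.000000
  V(2,+0) = exp(-r*dt) * [p_u*0.000000 + p_m*0.000000 + p_d*0.000000] = 0.000000
  V(2,+1) = exp(-r*dt) * [p_u*0.282477 + p_m*0.000000 + p_d*0.000000] = 0.045795
  V(2,+2) = exp(-r*dt) * [p_u*4.662214 + p_m*0.282477 + p_d*0.000000] = 0.943986
  V(1,-1) = exp(-r*dt) * [p_u*0.000000 + p_m*0.000000 + p_d*0.000000] = 0.000000
  V(1,+0) = exp(-r*dt) * [p_u*0.045795 + p_m*0.000000 + p_d*0.000000] = 0.007424
  V(1,+1) = exp(-r*dt) * [p_u*0.943986 + p_m*0.045795 + p_d*0.000000] = 0.183541
  V(0,+0) = exp(-r*dt) * [p_u*0.183541 + p_m*0.007424 + p_d*0.000000] = 0.034701


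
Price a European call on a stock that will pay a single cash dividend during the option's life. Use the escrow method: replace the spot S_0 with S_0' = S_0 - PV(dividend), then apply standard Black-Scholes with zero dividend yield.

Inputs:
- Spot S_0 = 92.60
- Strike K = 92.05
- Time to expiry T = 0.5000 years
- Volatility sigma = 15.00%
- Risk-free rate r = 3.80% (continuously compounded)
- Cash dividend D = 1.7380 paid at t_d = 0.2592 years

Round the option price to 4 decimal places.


PV(D) = D * exp(-r * t_d) = 1.7380 * 0.99019875 = 1.72096542
S_0' = S_0 - PV(D) = 92.6000 - 1.72096542 = 90.87903458
d1 = (ln(S_0'/K) + (r + sigma^2/2)*T) / (sigma*sqrt(T)) = 0.11146288
d2 = d1 - sigma*sqrt(T) = 0.00539687
exp(-rT) = 0.98117936
N(d1) = 0.54437535; N(d2) = 0.50215303
C = S_0' * N(d1) - K * exp(-rT) * N(d2) = 90.87903458 * 0.54437535 - 92.0500 * 0.98117936 * 0.50215303 = 4.1191

Answer: Price = 4.1191


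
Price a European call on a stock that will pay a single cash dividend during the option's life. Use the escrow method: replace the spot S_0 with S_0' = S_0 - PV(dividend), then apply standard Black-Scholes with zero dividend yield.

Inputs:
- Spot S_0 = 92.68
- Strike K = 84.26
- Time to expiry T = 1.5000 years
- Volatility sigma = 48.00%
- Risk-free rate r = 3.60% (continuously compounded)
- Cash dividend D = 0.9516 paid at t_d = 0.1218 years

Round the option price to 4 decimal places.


PV(D) = D * exp(-r * t_d) = 0.9516 * 0.99562480 = 0.94743656
S_0' = S_0 - PV(D) = 92.6800 - 0.94743656 = 91.73256344
d1 = (ln(S_0'/K) + (r + sigma^2/2)*T) / (sigma*sqrt(T)) = 0.53033183
d2 = d1 - sigma*sqrt(T) = -0.05754571
exp(-rT) = 0.94743211
N(d1) = 0.70205906; N(d2) = 0.47705525
C = S_0' * N(d1) - K * exp(-rT) * N(d2) = 91.73256344 * 0.70205906 - 84.2600 * 0.94743211 * 0.47705525 = 26.3181

Answer: Price = 26.3181


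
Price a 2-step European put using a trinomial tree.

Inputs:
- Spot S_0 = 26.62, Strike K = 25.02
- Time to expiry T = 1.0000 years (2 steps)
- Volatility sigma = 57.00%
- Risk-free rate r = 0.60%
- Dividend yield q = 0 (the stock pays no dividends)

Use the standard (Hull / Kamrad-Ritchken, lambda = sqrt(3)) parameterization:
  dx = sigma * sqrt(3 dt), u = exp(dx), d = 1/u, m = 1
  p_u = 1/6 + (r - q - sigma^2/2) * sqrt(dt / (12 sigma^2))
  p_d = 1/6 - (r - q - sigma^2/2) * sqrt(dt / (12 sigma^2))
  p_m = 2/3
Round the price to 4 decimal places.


dt = T/N = 0.500000; dx = sigma*sqrt(3*dt) = 0.698105
u = exp(dx) = 2.009939; d = 1/u = 0.497527
p_u = 0.110640, p_m = 0.666667, p_d = 0.222693
Discount per step: exp(-r*dt) = 0.997004
Stock lattice S(k, j) with j the centered position index:
  k=0: S(0,+0) = 26.6200
  k=1: S(1,-1) = 13.2442; S(1,+0) = 26.6200; S(1,+1) = 53.5046
  k=2: S(2,-2) = 6.5893; S(2,-1) = 13.2442; S(2,+0) = 26.6200; S(2,+1) = 53.5046; S(2,+2) = 107.5410
Terminal payoffs V(N, j) = max(K - S_T, 0):
  V(2,-2) = 18.430657; V(2,-1) = 11.775820; V(2,+0) = 0.000000; V(2,+1) = 0.000000; V(2,+2) = 0.000000
Backward induction: V(k, j) = exp(-r*dt) * [p_u * V(k+1, j+1) + p_m * V(k+1, j) + p_d * V(k+1, j-1)]
  V(1,-1) = exp(-r*dt) * [p_u*0.000000 + p_m*11.775820 + p_d*18.430657] = 11.919121
  V(1,+0) = exp(-r*dt) * [p_u*0.000000 + p_m*0.000000 + p_d*11.775820] = 2.614542
  V(1,+1) = exp(-r*dt) * [p_u*0.000000 + p_m*0.000000 + p_d*0.000000] = 0.000000
  V(0,+0) = exp(-r*dt) * [p_u*0.000000 + p_m*2.614542 + p_d*11.919121] = 4.384165

Answer: Price = V(0,0) = 4.3842


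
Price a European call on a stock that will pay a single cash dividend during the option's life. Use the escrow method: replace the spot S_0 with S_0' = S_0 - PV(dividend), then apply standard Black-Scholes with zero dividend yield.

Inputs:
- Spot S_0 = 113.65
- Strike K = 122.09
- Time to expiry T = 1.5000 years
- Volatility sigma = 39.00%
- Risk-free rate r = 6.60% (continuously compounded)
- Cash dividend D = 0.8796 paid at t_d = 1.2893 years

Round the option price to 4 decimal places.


PV(D) = D * exp(-r * t_d) = 0.8796 * 0.91842613 = 0.80784763
S_0' = S_0 - PV(D) = 113.6500 - 0.80784763 = 112.84215237
d1 = (ln(S_0'/K) + (r + sigma^2/2)*T) / (sigma*sqrt(T)) = 0.28118150
d2 = d1 - sigma*sqrt(T) = -0.19646900
exp(-rT) = 0.90574271
N(d1) = 0.61071440; N(d2) = 0.42212155
C = S_0' * N(d1) - K * exp(-rT) * N(d2) = 112.84215237 * 0.61071440 - 122.0900 * 0.90574271 * 0.42212155 = 22.2352

Answer: Price = 22.2352


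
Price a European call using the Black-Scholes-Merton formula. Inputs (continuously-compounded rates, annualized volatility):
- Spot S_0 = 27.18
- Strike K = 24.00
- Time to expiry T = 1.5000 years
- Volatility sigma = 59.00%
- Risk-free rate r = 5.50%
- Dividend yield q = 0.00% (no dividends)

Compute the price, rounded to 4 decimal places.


Answer: Price = 9.7615

Derivation:
d1 = (ln(S/K) + (r - q + 0.5*sigma^2) * T) / (sigma * sqrt(T)) = 0.64766526
d2 = d1 - sigma * sqrt(T) = -0.07493421
exp(-rT) = 0.92081144; exp(-qT) = 1.00000000
C = S_0 * exp(-qT) * N(d1) - K * exp(-rT) * N(d2)
N(d1) = 0.74139926; N(d2) = 0.47013353
C = 27.1800 * 1.00000000 * 0.74139926 - 24.0000 * 0.92081144 * 0.47013353 = 9.7615


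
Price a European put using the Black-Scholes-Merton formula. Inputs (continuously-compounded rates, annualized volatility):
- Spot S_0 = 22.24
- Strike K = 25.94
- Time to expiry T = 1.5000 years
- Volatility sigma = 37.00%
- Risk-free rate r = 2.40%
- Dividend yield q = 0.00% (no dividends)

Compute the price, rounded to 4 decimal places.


Answer: Price = 5.7672

Derivation:
d1 = (ln(S/K) + (r - q + 0.5*sigma^2) * T) / (sigma * sqrt(T)) = -0.03358385
d2 = d1 - sigma * sqrt(T) = -0.48673945
exp(-rT) = 0.96464029; exp(-qT) = 1.00000000
P = K * exp(-rT) * N(-d2) - S_0 * exp(-qT) * N(-d1)
N(-d1) = 0.51339550; N(-d2) = 0.68677851
P = 25.9400 * 0.96464029 * 0.68677851 - 22.2400 * 1.00000000 * 0.51339550 = 5.7672


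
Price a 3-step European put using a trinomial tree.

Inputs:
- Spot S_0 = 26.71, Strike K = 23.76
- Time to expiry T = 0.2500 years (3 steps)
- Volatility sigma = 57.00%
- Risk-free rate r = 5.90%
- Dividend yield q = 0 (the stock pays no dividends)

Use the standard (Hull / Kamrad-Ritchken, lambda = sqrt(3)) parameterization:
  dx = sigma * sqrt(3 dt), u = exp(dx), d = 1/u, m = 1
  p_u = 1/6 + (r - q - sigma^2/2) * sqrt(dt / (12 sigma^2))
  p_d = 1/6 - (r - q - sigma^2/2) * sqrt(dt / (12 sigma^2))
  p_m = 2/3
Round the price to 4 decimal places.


Answer: Price = V(0,0) = 1.5689

Derivation:
dt = T/N = 0.083333; dx = sigma*sqrt(3*dt) = 0.285000
u = exp(dx) = 1.329762; d = 1/u = 0.752014
p_u = 0.151542, p_m = 0.666667, p_d = 0.181791
Discount per step: exp(-r*dt) = 0.995095
Stock lattice S(k, j) with j the centered position index:
  k=0: S(0,+0) = 26.7100
  k=1: S(1,-1) = 20.0863; S(1,+0) = 26.7100; S(1,+1) = 35.5179
  k=2: S(2,-2) = 15.1052; S(2,-1) = 20.0863; S(2,+0) = 26.7100; S(2,+1) = 35.5179; S(2,+2) = 47.2304
  k=3: S(3,-3) = 11.3593; S(3,-2) = 15.1052; S(3,-1) = 20.0863; S(3,+0) = 26.7100; S(3,+1) = 35.5179; S(3,+2) = 47.2304; S(3,+3) = 62.8052
Terminal payoffs V(N, j) = max(K - S_T, 0):
  V(3,-3) = 12.400686; V(3,-2) = 8.654816; V(3,-1) = 3.673699; V(3,+0) = 0.000000; V(3,+1) = 0.000000; V(3,+2) = 0.000000; V(3,+3) = 0.000000
Backward induction: V(k, j) = exp(-r*dt) * [p_u * V(k+1, j+1) + p_m * V(k+1, j) + p_d * V(k+1, j-1)]
  V(2,-2) = exp(-r*dt) * [p_u*3.673699 + p_m*8.654816 + p_d*12.400686] = 8.538844
  V(2,-1) = exp(-r*dt) * [p_u*0.000000 + p_m*3.673699 + p_d*8.654816] = 4.002771
  V(2,+0) = exp(-r*dt) * [p_u*0.000000 + p_m*0.000000 + p_d*3.673699] = 0.664570
  V(2,+1) = exp(-r*dt) * [p_u*0.000000 + p_m*0.000000 + p_d*0.000000] = 0.000000
  V(2,+2) = exp(-r*dt) * [p_u*0.000000 + p_m*0.000000 + p_d*0.000000] = 0.000000
  V(1,-1) = exp(-r*dt) * [p_u*0.664570 + p_m*4.002771 + p_d*8.538844] = 4.300314
  V(1,+0) = exp(-r*dt) * [p_u*0.000000 + p_m*0.664570 + p_d*4.002771] = 1.164972
  V(1,+1) = exp(-r*dt) * [p_u*0.000000 + p_m*0.000000 + p_d*0.664570] = 0.120220
  V(0,+0) = exp(-r*dt) * [p_u*0.120220 + p_m*1.164972 + p_d*4.300314] = 1.568892


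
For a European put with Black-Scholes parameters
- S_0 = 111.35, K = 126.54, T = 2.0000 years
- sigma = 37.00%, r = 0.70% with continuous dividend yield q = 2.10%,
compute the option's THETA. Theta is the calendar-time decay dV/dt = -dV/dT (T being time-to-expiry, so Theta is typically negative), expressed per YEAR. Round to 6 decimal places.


Answer: Theta = -6.099937

Derivation:
d1 = -0.0362728006; d2 = -0.5595318187
phi(d1) = 0.3986799193; exp(-qT) = 0.9588697806; exp(-rT) = 0.9860975443
Theta = -S*exp(-qT)*phi(d1)*sigma/(2*sqrt(T)) + r*K*exp(-rT)*N(-d2) - q*S*exp(-qT)*N(-d1)
N(-d1) = 0.5144675812; N(-d2) = 0.7121005889; sqrt(T) = 1.4142135624
Term 1 = -111.3500 * 0.9588697806 * 0.3986799193 * 0.3700 / (2 * 1.4142135624) = -5.5684066748
Term 2 = 0.0070 * 126.5400 * 0.9860975443 * 0.7121005889 = 0.6219952847
Term 3 = -0.0210 * 111.3500 * 0.9588697806 * 0.5144675812 = -1.1535253979
Theta = -5.5684066748 + (0.6219952847) + (-1.1535253979) = -6.099937


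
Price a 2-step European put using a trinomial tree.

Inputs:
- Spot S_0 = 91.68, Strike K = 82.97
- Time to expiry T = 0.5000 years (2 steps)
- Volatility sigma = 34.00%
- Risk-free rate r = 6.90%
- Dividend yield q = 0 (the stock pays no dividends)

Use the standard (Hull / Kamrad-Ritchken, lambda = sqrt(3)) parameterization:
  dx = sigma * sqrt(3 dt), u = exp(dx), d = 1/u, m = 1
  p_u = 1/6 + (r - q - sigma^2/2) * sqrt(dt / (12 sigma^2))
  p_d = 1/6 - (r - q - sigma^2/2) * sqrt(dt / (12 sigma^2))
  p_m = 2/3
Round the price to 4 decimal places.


Answer: Price = V(0,0) = 3.8732

Derivation:
dt = T/N = 0.250000; dx = sigma*sqrt(3*dt) = 0.294449
u = exp(dx) = 1.342386; d = 1/u = 0.744942
p_u = 0.171421, p_m = 0.666667, p_d = 0.161912
Discount per step: exp(-r*dt) = 0.982898
Stock lattice S(k, j) with j the centered position index:
  k=0: S(0,+0) = 91.6800
  k=1: S(1,-1) = 68.2963; S(1,+0) = 91.6800; S(1,+1) = 123.0699
  k=2: S(2,-2) = 50.8768; S(2,-1) = 68.2963; S(2,+0) = 91.6800; S(2,+1) = 123.0699; S(2,+2) = 165.2074
Terminal payoffs V(N, j) = max(K - S_T, 0):
  V(2,-2) = 32.093202; V(2,-1) = 14.673698; V(2,+0) = 0.000000; V(2,+1) = 0.000000; V(2,+2) = 0.000000
Backward induction: V(k, j) = exp(-r*dt) * [p_u * V(k+1, j+1) + p_m * V(k+1, j) + p_d * V(k+1, j-1)]
  V(1,-1) = exp(-r*dt) * [p_u*0.000000 + p_m*14.673698 + p_d*32.093202] = 14.722573
  V(1,+0) = exp(-r*dt) * [p_u*0.000000 + p_m*0.000000 + p_d*14.673698] = 2.335216
  V(1,+1) = exp(-r*dt) * [p_u*0.000000 + p_m*0.000000 + p_d*0.000000] = 0.000000
  V(0,+0) = exp(-r*dt) * [p_u*0.000000 + p_m*2.335216 + p_d*14.722573] = 3.873180


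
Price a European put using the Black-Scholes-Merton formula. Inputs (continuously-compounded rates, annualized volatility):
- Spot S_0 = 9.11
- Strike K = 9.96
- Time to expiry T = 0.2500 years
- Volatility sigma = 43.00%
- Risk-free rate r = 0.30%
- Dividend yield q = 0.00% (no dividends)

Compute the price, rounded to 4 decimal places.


d1 = (ln(S/K) + (r - q + 0.5*sigma^2) * T) / (sigma * sqrt(T)) = -0.30391563
d2 = d1 - sigma * sqrt(T) = -0.51891563
exp(-rT) = 0.99925028; exp(-qT) = 1.00000000
P = K * exp(-rT) * N(-d2) - S_0 * exp(-qT) * N(-d1)
N(-d1) = 0.61940391; N(-d2) = 0.69809021
P = 9.9600 * 0.99925028 * 0.69809021 - 9.1100 * 1.00000000 * 0.61940391 = 1.3050

Answer: Price = 1.3050


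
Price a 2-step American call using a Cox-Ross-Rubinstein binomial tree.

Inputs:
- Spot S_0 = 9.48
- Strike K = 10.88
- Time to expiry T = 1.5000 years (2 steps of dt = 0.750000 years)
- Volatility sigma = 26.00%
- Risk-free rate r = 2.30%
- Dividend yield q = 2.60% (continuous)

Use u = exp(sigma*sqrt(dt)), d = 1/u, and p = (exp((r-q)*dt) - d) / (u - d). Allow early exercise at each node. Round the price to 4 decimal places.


Answer: Price = V(0,0) = 0.7433

Derivation:
dt = T/N = 0.750000
u = exp(sigma*sqrt(dt)) = 1.252531; d = 1/u = 0.798383
p = (exp((r-q)*dt) - d) / (u - d) = 0.438996
Discount per step: exp(-r*dt) = 0.982898
Stock lattice S(k, i) with i counting down-moves:
  k=0: S(0,0) = 9.4800
  k=1: S(1,0) = 11.8740; S(1,1) = 7.5687
  k=2: S(2,0) = 14.8726; S(2,1) = 9.4800; S(2,2) = 6.0427
Terminal payoffs V(N, i) = max(S_T - K, 0):
  V(2,0) = 3.992554; V(2,1) = 0.000000; V(2,2) = 0.000000
Backward induction: V(k, i) = exp(-r*dt) * [p * V(k+1, i) + (1-p) * V(k+1, i+1)]; then take max(V_cont, immediate exercise) for American.
  V(1,0) = exp(-r*dt) * [p*3.992554 + (1-p)*0.000000] = 1.722741; exercise = 0.993997; V(1,0) = max -> 1.722741
  V(1,1) = exp(-r*dt) * [p*0.000000 + (1-p)*0.000000] = 0.000000; exercise = 0.000000; V(1,1) = max -> 0.000000
  V(0,0) = exp(-r*dt) * [p*1.722741 + (1-p)*0.000000] = 0.743343; exercise = 0.000000; V(0,0) = max -> 0.743343


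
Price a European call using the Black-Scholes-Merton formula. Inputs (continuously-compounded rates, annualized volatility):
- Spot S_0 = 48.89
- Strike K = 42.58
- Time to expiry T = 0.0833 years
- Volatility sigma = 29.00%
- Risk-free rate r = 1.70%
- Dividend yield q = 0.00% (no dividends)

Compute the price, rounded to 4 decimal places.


Answer: Price = 6.4456

Derivation:
d1 = (ln(S/K) + (r - q + 0.5*sigma^2) * T) / (sigma * sqrt(T)) = 1.70978156
d2 = d1 - sigma * sqrt(T) = 1.62608251
exp(-rT) = 0.99858490; exp(-qT) = 1.00000000
C = S_0 * exp(-qT) * N(d1) - K * exp(-rT) * N(d2)
N(d1) = 0.95634686; N(d2) = 0.94803395
C = 48.8900 * 1.00000000 * 0.95634686 - 42.5800 * 0.99858490 * 0.94803395 = 6.4456


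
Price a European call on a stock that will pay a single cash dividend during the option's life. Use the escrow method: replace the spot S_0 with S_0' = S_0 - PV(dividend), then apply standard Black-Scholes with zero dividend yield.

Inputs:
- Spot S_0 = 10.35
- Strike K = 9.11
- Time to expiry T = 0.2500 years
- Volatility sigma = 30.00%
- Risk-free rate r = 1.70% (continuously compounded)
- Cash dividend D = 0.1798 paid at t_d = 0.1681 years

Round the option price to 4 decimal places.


PV(D) = D * exp(-r * t_d) = 0.1798 * 0.99714638 = 0.17928692
S_0' = S_0 - PV(D) = 10.3500 - 0.17928692 = 10.17071308
d1 = (ln(S_0'/K) + (r + sigma^2/2)*T) / (sigma*sqrt(T)) = 0.83759742
d2 = d1 - sigma*sqrt(T) = 0.68759742
exp(-rT) = 0.99575902
N(d1) = 0.79887158; N(d2) = 0.75414683
C = S_0' * N(d1) - K * exp(-rT) * N(d2) = 10.17071308 * 0.79887158 - 9.1100 * 0.99575902 * 0.75414683 = 1.2840

Answer: Price = 1.2840


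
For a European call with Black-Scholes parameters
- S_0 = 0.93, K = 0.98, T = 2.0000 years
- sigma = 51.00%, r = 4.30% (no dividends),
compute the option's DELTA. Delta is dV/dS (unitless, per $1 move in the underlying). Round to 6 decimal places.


d1 = 0.4072547045; d2 = -0.3139942123
phi(d1) = 0.3671933500; exp(-qT) = 1.0000000000; exp(-rT) = 0.9175942312
N(d1) = 0.6580895365
Delta = exp(-qT) * N(d1) = 1.0000000000 * 0.6580895365 = 0.658090

Answer: Delta = 0.658090


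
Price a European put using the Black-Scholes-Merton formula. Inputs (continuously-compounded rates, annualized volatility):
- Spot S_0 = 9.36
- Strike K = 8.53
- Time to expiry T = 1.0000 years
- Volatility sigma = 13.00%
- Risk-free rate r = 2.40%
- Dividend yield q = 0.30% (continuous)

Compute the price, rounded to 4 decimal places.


Answer: Price = 0.1201

Derivation:
d1 = (ln(S/K) + (r - q + 0.5*sigma^2) * T) / (sigma * sqrt(T)) = 0.94081484
d2 = d1 - sigma * sqrt(T) = 0.81081484
exp(-rT) = 0.97628571; exp(-qT) = 0.99700450
P = K * exp(-rT) * N(-d2) - S_0 * exp(-qT) * N(-d1)
N(-d1) = 0.17339988; N(-d2) = 0.20873601
P = 8.5300 * 0.97628571 * 0.20873601 - 9.3600 * 0.99700450 * 0.17339988 = 0.1201


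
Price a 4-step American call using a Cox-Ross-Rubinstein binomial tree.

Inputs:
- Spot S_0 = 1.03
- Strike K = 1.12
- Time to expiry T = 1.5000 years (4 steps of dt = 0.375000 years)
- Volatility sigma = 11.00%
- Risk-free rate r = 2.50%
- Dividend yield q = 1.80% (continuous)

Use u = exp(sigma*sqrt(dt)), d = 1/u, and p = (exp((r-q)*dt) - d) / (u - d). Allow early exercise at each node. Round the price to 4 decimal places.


Answer: Price = V(0,0) = 0.0283

Derivation:
dt = T/N = 0.375000
u = exp(sigma*sqrt(dt)) = 1.069682; d = 1/u = 0.934858
p = (exp((r-q)*dt) - d) / (u - d) = 0.502662
Discount per step: exp(-r*dt) = 0.990669
Stock lattice S(k, i) with i counting down-moves:
  k=0: S(0,0) = 1.0300
  k=1: S(1,0) = 1.1018; S(1,1) = 0.9629
  k=2: S(2,0) = 1.1785; S(2,1) = 1.0300; S(2,2) = 0.9002
  k=3: S(3,0) = 1.2607; S(3,1) = 1.1018; S(3,2) = 0.9629; S(3,3) = 0.8415
  k=4: S(4,0) = 1.3485; S(4,1) = 1.1785; S(4,2) = 1.0300; S(4,3) = 0.9002; S(4,4) = 0.7867
Terminal payoffs V(N, i) = max(S_T - K, 0):
  V(4,0) = 0.228513; V(4,1) = 0.058545; V(4,2) = 0.000000; V(4,3) = 0.000000; V(4,4) = 0.000000
Backward induction: V(k, i) = exp(-r*dt) * [p * V(k+1, i) + (1-p) * V(k+1, i+1)]; then take max(V_cont, immediate exercise) for American.
  V(3,0) = exp(-r*dt) * [p*0.228513 + (1-p)*0.058545] = 0.142638; exercise = 0.140668; V(3,0) = max -> 0.142638
  V(3,1) = exp(-r*dt) * [p*0.058545 + (1-p)*0.000000] = 0.029154; exercise = 0.000000; V(3,1) = max -> 0.029154
  V(3,2) = exp(-r*dt) * [p*0.000000 + (1-p)*0.000000] = 0.000000; exercise = 0.000000; V(3,2) = max -> 0.000000
  V(3,3) = exp(-r*dt) * [p*0.000000 + (1-p)*0.000000] = 0.000000; exercise = 0.000000; V(3,3) = max -> 0.000000
  V(2,0) = exp(-r*dt) * [p*0.142638 + (1-p)*0.029154] = 0.085394; exercise = 0.058545; V(2,0) = max -> 0.085394
  V(2,1) = exp(-r*dt) * [p*0.029154 + (1-p)*0.000000] = 0.014518; exercise = 0.000000; V(2,1) = max -> 0.014518
  V(2,2) = exp(-r*dt) * [p*0.000000 + (1-p)*0.000000] = 0.000000; exercise = 0.000000; V(2,2) = max -> 0.000000
  V(1,0) = exp(-r*dt) * [p*0.085394 + (1-p)*0.014518] = 0.049676; exercise = 0.000000; V(1,0) = max -> 0.049676
  V(1,1) = exp(-r*dt) * [p*0.014518 + (1-p)*0.000000] = 0.007229; exercise = 0.000000; V(1,1) = max -> 0.007229
  V(0,0) = exp(-r*dt) * [p*0.049676 + (1-p)*0.007229] = 0.028299; exercise = 0.000000; V(0,0) = max -> 0.028299


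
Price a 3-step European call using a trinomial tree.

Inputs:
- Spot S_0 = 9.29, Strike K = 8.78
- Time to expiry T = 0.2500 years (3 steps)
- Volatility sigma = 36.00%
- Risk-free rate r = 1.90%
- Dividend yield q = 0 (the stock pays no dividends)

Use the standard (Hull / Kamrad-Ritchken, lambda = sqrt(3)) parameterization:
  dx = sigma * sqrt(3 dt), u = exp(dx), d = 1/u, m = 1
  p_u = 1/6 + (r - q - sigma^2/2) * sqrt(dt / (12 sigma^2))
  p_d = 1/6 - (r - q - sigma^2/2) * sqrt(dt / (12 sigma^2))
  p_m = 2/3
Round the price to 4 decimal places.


dt = T/N = 0.083333; dx = sigma*sqrt(3*dt) = 0.180000
u = exp(dx) = 1.197217; d = 1/u = 0.835270
p_u = 0.156065, p_m = 0.666667, p_d = 0.177269
Discount per step: exp(-r*dt) = 0.998418
Stock lattice S(k, j) with j the centered position index:
  k=0: S(0,+0) = 9.2900
  k=1: S(1,-1) = 7.7597; S(1,+0) = 9.2900; S(1,+1) = 11.1221
  k=2: S(2,-2) = 6.4814; S(2,-1) = 7.7597; S(2,+0) = 9.2900; S(2,+1) = 11.1221; S(2,+2) = 13.3156
  k=3: S(3,-3) = 5.4137; S(3,-2) = 6.4814; S(3,-1) = 7.7597; S(3,+0) = 9.2900; S(3,+1) = 11.1221; S(3,+2) = 13.3156; S(3,+3) = 15.9417
Terminal payoffs V(N, j) = max(S_T - K, 0):
  V(3,-3) = 0.000000; V(3,-2) = 0.000000; V(3,-1) = 0.000000; V(3,+0) = 0.510000; V(3,+1) = 2.342149; V(3,+2) = 4.535630; V(3,+3) = 7.161704
Backward induction: V(k, j) = exp(-r*dt) * [p_u * V(k+1, j+1) + p_m * V(k+1, j) + p_d * V(k+1, j-1)]
  V(2,-2) = exp(-r*dt) * [p_u*0.000000 + p_m*0.000000 + p_d*0.000000] = 0.000000
  V(2,-1) = exp(-r*dt) * [p_u*0.510000 + p_m*0.000000 + p_d*0.000000] = 0.079467
  V(2,+0) = exp(-r*dt) * [p_u*2.342149 + p_m*0.510000 + p_d*0.000000] = 0.704411
  V(2,+1) = exp(-r*dt) * [p_u*4.535630 + p_m*2.342149 + p_d*0.510000] = 2.355959
  V(2,+2) = exp(-r*dt) * [p_u*7.161704 + p_m*4.535630 + p_d*2.342149] = 4.549424
  V(1,-1) = exp(-r*dt) * [p_u*0.704411 + p_m*0.079467 + p_d*0.000000] = 0.162654
  V(1,+0) = exp(-r*dt) * [p_u*2.355959 + p_m*0.704411 + p_d*0.079467] = 0.850030
  V(1,+1) = exp(-r*dt) * [p_u*4.549424 + p_m*2.355959 + p_d*0.704411] = 2.401708
  V(0,+0) = exp(-r*dt) * [p_u*2.401708 + p_m*0.850030 + p_d*0.162654] = 0.968807

Answer: Price = V(0,0) = 0.9688


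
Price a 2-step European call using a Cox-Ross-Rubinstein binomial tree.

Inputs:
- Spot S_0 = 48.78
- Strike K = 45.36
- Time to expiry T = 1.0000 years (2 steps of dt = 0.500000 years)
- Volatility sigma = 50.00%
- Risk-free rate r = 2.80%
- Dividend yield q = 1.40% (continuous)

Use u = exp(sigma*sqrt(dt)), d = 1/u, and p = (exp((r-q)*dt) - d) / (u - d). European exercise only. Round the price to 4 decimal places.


dt = T/N = 0.500000
u = exp(sigma*sqrt(dt)) = 1.424119; d = 1/u = 0.702189
p = (exp((r-q)*dt) - d) / (u - d) = 0.422251
Discount per step: exp(-r*dt) = 0.986098
Stock lattice S(k, i) with i counting down-moves:
  k=0: S(0,0) = 48.7800
  k=1: S(1,0) = 69.4685; S(1,1) = 34.2528
  k=2: S(2,0) = 98.9314; S(2,1) = 48.7800; S(2,2) = 24.0519
Terminal payoffs V(N, i) = max(S_T - K, 0):
  V(2,0) = 53.571449; V(2,1) = 3.420000; V(2,2) = 0.000000
Backward induction: V(k, i) = exp(-r*dt) * [p * V(k+1, i) + (1-p) * V(k+1, i+1)].
  V(1,0) = exp(-r*dt) * [p*53.571449 + (1-p)*3.420000] = 24.254559
  V(1,1) = exp(-r*dt) * [p*3.420000 + (1-p)*0.000000] = 1.424023
  V(0,0) = exp(-r*dt) * [p*24.254559 + (1-p)*1.424023] = 10.910425

Answer: Price = V(0,0) = 10.9104


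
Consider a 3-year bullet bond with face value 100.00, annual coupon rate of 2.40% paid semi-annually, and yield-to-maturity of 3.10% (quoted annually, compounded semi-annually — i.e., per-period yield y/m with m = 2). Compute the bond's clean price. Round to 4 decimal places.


Answer: Price = 98.0094

Derivation:
Coupon per period c = face * coupon_rate / m = 1.200000
Periods per year m = 2; per-period yield y/m = 0.015500
Number of cashflows N = 6
Cashflows (t years, CF_t, discount factor 1/(1+y/m)^(m*t), PV):
  t = 0.5000: CF_t = 1.200000, DF = 0.984737, PV = 1.181684
  t = 1.0000: CF_t = 1.200000, DF = 0.969706, PV = 1.163647
  t = 1.5000: CF_t = 1.200000, DF = 0.954905, PV = 1.145886
  t = 2.0000: CF_t = 1.200000, DF = 0.940330, PV = 1.128396
  t = 2.5000: CF_t = 1.200000, DF = 0.925977, PV = 1.111173
  t = 3.0000: CF_t = 101.200000, DF = 0.911844, PV = 92.278589
Price P = sum_t PV_t = 98.009375


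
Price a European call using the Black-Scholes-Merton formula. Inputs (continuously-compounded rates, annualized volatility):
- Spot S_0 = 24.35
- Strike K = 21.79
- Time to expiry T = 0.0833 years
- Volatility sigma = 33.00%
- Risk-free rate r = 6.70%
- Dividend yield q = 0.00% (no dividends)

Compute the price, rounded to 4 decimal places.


d1 = (ln(S/K) + (r - q + 0.5*sigma^2) * T) / (sigma * sqrt(T)) = 1.27249818
d2 = d1 - sigma * sqrt(T) = 1.17725444
exp(-rT) = 0.99443445; exp(-qT) = 1.00000000
C = S_0 * exp(-qT) * N(d1) - K * exp(-rT) * N(d2)
N(d1) = 0.89840191; N(d2) = 0.88045302
C = 24.3500 * 1.00000000 * 0.89840191 - 21.7900 * 0.99443445 * 0.88045302 = 2.7978

Answer: Price = 2.7978


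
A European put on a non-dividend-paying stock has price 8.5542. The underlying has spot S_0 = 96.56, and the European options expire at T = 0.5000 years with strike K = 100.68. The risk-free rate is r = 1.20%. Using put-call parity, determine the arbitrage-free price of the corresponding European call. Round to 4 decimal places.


Answer: Call price = 5.0365

Derivation:
Put-call parity: C - P = S_0 * exp(-qT) - K * exp(-rT).
S_0 * exp(-qT) = 96.5600 * 1.00000000 = 96.56000000
K * exp(-rT) = 100.6800 * 0.99401796 = 100.07772862
C = P + S*exp(-qT) - K*exp(-rT)
C = 8.5542 + 96.56000000 - 100.07772862 = 5.0365


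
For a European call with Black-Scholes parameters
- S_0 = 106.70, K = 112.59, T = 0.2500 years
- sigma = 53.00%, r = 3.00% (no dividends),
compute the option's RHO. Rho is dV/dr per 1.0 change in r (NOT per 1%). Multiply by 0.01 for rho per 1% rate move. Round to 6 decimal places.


Answer: Rho = 10.600405

Derivation:
d1 = -0.0419594095; d2 = -0.3069594095
phi(d1) = 0.3985912476; exp(-qT) = 1.0000000000; exp(-rT) = 0.9925280548
N(d2) = 0.3794371341
Rho = K*T*exp(-rT)*N(d2) = 112.5900 * 0.2500 * 0.9925280548 * 0.3794371341 = 10.600405


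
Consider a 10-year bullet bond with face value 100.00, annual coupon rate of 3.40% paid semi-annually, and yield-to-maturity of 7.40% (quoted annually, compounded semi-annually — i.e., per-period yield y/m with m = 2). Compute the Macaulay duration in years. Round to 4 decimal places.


Coupon per period c = face * coupon_rate / m = 1.700000
Periods per year m = 2; per-period yield y/m = 0.037000
Number of cashflows N = 20
Cashflows (t years, CF_t, discount factor 1/(1+y/m)^(m*t), PV):
  t = 0.5000: CF_t = 1.700000, DF = 0.964320, PV = 1.639344
  t = 1.0000: CF_t = 1.700000, DF = 0.929913, PV = 1.580853
  t = 1.5000: CF_t = 1.700000, DF = 0.896734, PV = 1.524448
  t = 2.0000: CF_t = 1.700000, DF = 0.864739, PV = 1.470056
  t = 2.5000: CF_t = 1.700000, DF = 0.833885, PV = 1.417605
  t = 3.0000: CF_t = 1.700000, DF = 0.804132, PV = 1.367025
  t = 3.5000: CF_t = 1.700000, DF = 0.775441, PV = 1.318250
  t = 4.0000: CF_t = 1.700000, DF = 0.747773, PV = 1.271215
  t = 4.5000: CF_t = 1.700000, DF = 0.721093, PV = 1.225858
  t = 5.0000: CF_t = 1.700000, DF = 0.695364, PV = 1.182119
  t = 5.5000: CF_t = 1.700000, DF = 0.670554, PV = 1.139942
  t = 6.0000: CF_t = 1.700000, DF = 0.646629, PV = 1.099269
  t = 6.5000: CF_t = 1.700000, DF = 0.623557, PV = 1.060047
  t = 7.0000: CF_t = 1.700000, DF = 0.601309, PV = 1.022225
  t = 7.5000: CF_t = 1.700000, DF = 0.579854, PV = 0.985752
  t = 8.0000: CF_t = 1.700000, DF = 0.559165, PV = 0.950580
  t = 8.5000: CF_t = 1.700000, DF = 0.539214, PV = 0.916664
  t = 9.0000: CF_t = 1.700000, DF = 0.519975, PV = 0.883957
  t = 9.5000: CF_t = 1.700000, DF = 0.501422, PV = 0.852418
  t = 10.0000: CF_t = 101.700000, DF = 0.483532, PV = 49.175165
Price P = sum_t PV_t = 72.082790
Macaulay numerator sum_t t * PV_t:
  t * PV_t at t = 0.5000: 0.819672
  t * PV_t at t = 1.0000: 1.580853
  t * PV_t at t = 1.5000: 2.286672
  t * PV_t at t = 2.0000: 2.940112
  t * PV_t at t = 2.5000: 3.544012
  t * PV_t at t = 3.0000: 4.101074
  t * PV_t at t = 3.5000: 4.613873
  t * PV_t at t = 4.0000: 5.084858
  t * PV_t at t = 4.5000: 5.516360
  t * PV_t at t = 5.0000: 5.910597
  t * PV_t at t = 5.5000: 6.269679
  t * PV_t at t = 6.0000: 6.595612
  t * PV_t at t = 6.5000: 6.890305
  t * PV_t at t = 7.0000: 7.155572
  t * PV_t at t = 7.5000: 7.393138
  t * PV_t at t = 8.0000: 7.604643
  t * PV_t at t = 8.5000: 7.791642
  t * PV_t at t = 9.0000: 7.955616
  t * PV_t at t = 9.5000: 8.097970
  t * PV_t at t = 10.0000: 491.751649
Macaulay duration D = (sum_t t * PV_t) / P = 593.903911 / 72.082790 = 8.239192

Answer: Macaulay duration = 8.2392 years


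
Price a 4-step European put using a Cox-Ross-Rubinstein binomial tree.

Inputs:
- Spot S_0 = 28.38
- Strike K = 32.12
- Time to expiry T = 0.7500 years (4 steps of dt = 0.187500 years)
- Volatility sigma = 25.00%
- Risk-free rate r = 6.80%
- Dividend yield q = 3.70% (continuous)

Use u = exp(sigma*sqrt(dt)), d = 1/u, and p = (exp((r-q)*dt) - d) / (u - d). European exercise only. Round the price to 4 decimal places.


dt = T/N = 0.187500
u = exp(sigma*sqrt(dt)) = 1.114330; d = 1/u = 0.897400
p = (exp((r-q)*dt) - d) / (u - d) = 0.499836
Discount per step: exp(-r*dt) = 0.987331
Stock lattice S(k, i) with i counting down-moves:
  k=0: S(0,0) = 28.3800
  k=1: S(1,0) = 31.6247; S(1,1) = 25.4682
  k=2: S(2,0) = 35.2403; S(2,1) = 28.3800; S(2,2) = 22.8552
  k=3: S(3,0) = 39.2693; S(3,1) = 31.6247; S(3,2) = 25.4682; S(3,3) = 20.5103
  k=4: S(4,0) = 43.7590; S(4,1) = 35.2403; S(4,2) = 28.3800; S(4,3) = 22.8552; S(4,4) = 18.4059
Terminal payoffs V(N, i) = max(K - S_T, 0):
  V(4,0) = 0.000000; V(4,1) = 0.000000; V(4,2) = 3.740000; V(4,3) = 9.264808; V(4,4) = 13.714087
Backward induction: V(k, i) = exp(-r*dt) * [p * V(k+1, i) + (1-p) * V(k+1, i+1)].
  V(3,0) = exp(-r*dt) * [p*0.000000 + (1-p)*0.000000] = 0.000000
  V(3,1) = exp(-r*dt) * [p*0.000000 + (1-p)*3.740000] = 1.846916
  V(3,2) = exp(-r*dt) * [p*3.740000 + (1-p)*9.264808] = 6.420922
  V(3,3) = exp(-r*dt) * [p*9.264808 + (1-p)*13.714087] = 11.344609
  V(2,0) = exp(-r*dt) * [p*0.000000 + (1-p)*1.846916] = 0.912059
  V(2,1) = exp(-r*dt) * [p*1.846916 + (1-p)*6.420922] = 4.082289
  V(2,2) = exp(-r*dt) * [p*6.420922 + (1-p)*11.344609] = 8.771029
  V(1,0) = exp(-r*dt) * [p*0.912059 + (1-p)*4.082289] = 2.466051
  V(1,1) = exp(-r*dt) * [p*4.082289 + (1-p)*8.771029] = 6.346000
  V(0,0) = exp(-r*dt) * [p*2.466051 + (1-p)*6.346000] = 4.350836

Answer: Price = V(0,0) = 4.3508
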